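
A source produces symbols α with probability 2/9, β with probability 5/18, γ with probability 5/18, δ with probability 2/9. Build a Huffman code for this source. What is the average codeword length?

2 bits/symbol

Repeatedly combine the two least-probable nodes; the expected code length is the sum of the merged weights.
merge 2/9 + 2/9 → 4/9
merge 5/18 + 5/18 → 5/9
merge 4/9 + 5/9 → 1
L = 4/9 + 5/9 + 1 = 2 bits/symbol.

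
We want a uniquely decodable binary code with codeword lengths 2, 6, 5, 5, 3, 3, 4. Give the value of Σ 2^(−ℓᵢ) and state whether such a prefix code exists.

With common denominator 2^6 = 64: Σ 2^(−ℓᵢ) = 16/64 + 1/64 + 2/64 + 2/64 + 8/64 + 8/64 + 4/64 = 41/64 = 0.640625.
Kraft's inequality requires Σ ≤ 1; here Σ = 0.640625 ≤ 1, so such a prefix code exists.

0.640625; yes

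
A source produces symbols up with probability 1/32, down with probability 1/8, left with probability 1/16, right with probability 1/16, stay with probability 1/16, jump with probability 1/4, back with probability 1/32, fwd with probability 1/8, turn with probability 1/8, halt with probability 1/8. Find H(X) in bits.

Each probability is a power of 1/2, so log₂(1/p) is an integer.
H = Σ p·log₂(1/p) = 1/32·5 + 1/8·3 + 1/16·4 + 1/16·4 + 1/16·4 + 1/4·2 + 1/32·5 + 1/8·3 + 1/8·3 + 1/8·3 = 3.0625 bits.

3.0625 bits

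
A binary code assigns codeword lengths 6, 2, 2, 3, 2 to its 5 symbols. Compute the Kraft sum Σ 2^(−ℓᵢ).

With common denominator 2^6 = 64: Σ 2^(−ℓᵢ) = 1/64 + 16/64 + 16/64 + 8/64 + 16/64 = 57/64 = 0.890625.

0.890625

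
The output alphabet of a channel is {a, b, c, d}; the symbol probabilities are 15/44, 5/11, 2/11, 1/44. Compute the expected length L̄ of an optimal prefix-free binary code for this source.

1.75 bits/symbol

Repeatedly combine the two least-probable nodes; the expected code length is the sum of the merged weights.
merge 1/44 + 2/11 → 9/44
merge 9/44 + 15/44 → 6/11
merge 5/11 + 6/11 → 1
L = 9/44 + 6/11 + 1 = 7/4 = 1.75 bits/symbol.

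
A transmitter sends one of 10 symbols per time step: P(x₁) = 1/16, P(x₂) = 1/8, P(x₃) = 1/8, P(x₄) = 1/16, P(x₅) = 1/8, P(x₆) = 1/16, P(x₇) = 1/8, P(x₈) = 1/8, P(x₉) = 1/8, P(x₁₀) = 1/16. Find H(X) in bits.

Each probability is a power of 1/2, so log₂(1/p) is an integer.
H = Σ p·log₂(1/p) = 1/16·4 + 1/8·3 + 1/8·3 + 1/16·4 + 1/8·3 + 1/16·4 + 1/8·3 + 1/8·3 + 1/8·3 + 1/16·4 = 3.25 bits.

3.25 bits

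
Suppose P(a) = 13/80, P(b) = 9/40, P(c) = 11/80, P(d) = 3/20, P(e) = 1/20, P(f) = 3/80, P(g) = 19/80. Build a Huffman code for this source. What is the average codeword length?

2.625 bits/symbol

Repeatedly combine the two least-probable nodes; the expected code length is the sum of the merged weights.
merge 3/80 + 1/20 → 7/80
merge 7/80 + 11/80 → 9/40
merge 3/20 + 13/80 → 5/16
merge 9/40 + 9/40 → 9/20
merge 19/80 + 5/16 → 11/20
merge 9/20 + 11/20 → 1
L = 7/80 + 9/40 + 5/16 + 9/20 + 11/20 + 1 = 21/8 = 2.625 bits/symbol.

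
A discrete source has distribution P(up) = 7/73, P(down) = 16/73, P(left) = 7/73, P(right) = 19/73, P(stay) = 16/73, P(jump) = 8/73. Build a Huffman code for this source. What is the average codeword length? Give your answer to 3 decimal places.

2.493 bits/symbol

Repeatedly combine the two least-probable nodes; the expected code length is the sum of the merged weights.
merge 7/73 + 7/73 → 14/73
merge 8/73 + 14/73 → 22/73
merge 16/73 + 16/73 → 32/73
merge 19/73 + 22/73 → 41/73
merge 32/73 + 41/73 → 1
L = 14/73 + 22/73 + 32/73 + 41/73 + 1 = 182/73 ≈ 2.493 bits/symbol.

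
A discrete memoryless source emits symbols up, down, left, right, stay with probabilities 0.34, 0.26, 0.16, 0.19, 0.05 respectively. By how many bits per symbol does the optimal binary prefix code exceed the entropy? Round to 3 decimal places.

Entropy H = −Σ p log₂ p ≈ 2.1288 bits.
Huffman merges: 1/20+4/25→21/100; 19/100+21/100→2/5; 13/50+17/50→3/5; 2/5+3/5→1. L = 221/100 ≈ 2.2100.
L − H = 2.2100 − 2.1288 = 0.081 bits.

0.081 bits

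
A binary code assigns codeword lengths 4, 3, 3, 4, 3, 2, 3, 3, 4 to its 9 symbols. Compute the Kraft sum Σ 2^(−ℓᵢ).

1.0625

With common denominator 2^4 = 16: Σ 2^(−ℓᵢ) = 1/16 + 2/16 + 2/16 + 1/16 + 2/16 + 4/16 + 2/16 + 2/16 + 1/16 = 17/16 = 1.0625.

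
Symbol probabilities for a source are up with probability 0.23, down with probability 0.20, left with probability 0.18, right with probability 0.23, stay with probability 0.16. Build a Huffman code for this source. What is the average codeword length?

Repeatedly combine the two least-probable nodes; the expected code length is the sum of the merged weights.
merge 4/25 + 9/50 → 17/50
merge 1/5 + 23/100 → 43/100
merge 23/100 + 17/50 → 57/100
merge 43/100 + 57/100 → 1
L = 17/50 + 43/100 + 57/100 + 1 = 117/50 = 2.34 bits/symbol.

2.34 bits/symbol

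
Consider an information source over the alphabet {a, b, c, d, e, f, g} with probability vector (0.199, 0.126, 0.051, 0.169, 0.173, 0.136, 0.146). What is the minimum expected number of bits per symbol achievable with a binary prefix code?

Repeatedly combine the two least-probable nodes; the expected code length is the sum of the merged weights.
merge 51/1000 + 63/500 → 177/1000
merge 17/125 + 73/500 → 141/500
merge 169/1000 + 173/1000 → 171/500
merge 177/1000 + 199/1000 → 47/125
merge 141/500 + 171/500 → 78/125
merge 47/125 + 78/125 → 1
L = 177/1000 + 141/500 + 171/500 + 47/125 + 78/125 + 1 = 2801/1000 = 2.801 bits/symbol.

2.801 bits/symbol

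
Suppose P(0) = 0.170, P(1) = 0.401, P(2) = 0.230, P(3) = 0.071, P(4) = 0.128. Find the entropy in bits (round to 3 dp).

H = −Σ pᵢ log₂ pᵢ.
−0.170·log₂(0.170) = 0.4346
−0.401·log₂(0.401) = 0.5286
−0.230·log₂(0.230) = 0.4877
−0.071·log₂(0.071) = 0.2709
−0.128·log₂(0.128) = 0.3796
Sum ≈ 2.1015 → 2.101 bits.

2.101 bits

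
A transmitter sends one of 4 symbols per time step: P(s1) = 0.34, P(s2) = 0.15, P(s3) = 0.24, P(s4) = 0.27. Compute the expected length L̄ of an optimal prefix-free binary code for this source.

Repeatedly combine the two least-probable nodes; the expected code length is the sum of the merged weights.
merge 3/20 + 6/25 → 39/100
merge 27/100 + 17/50 → 61/100
merge 39/100 + 61/100 → 1
L = 39/100 + 61/100 + 1 = 2 bits/symbol.

2 bits/symbol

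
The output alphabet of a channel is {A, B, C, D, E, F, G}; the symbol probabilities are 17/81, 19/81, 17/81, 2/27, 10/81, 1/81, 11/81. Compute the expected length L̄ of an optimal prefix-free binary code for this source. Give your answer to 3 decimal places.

Repeatedly combine the two least-probable nodes; the expected code length is the sum of the merged weights.
merge 1/81 + 2/27 → 7/81
merge 7/81 + 10/81 → 17/81
merge 11/81 + 17/81 → 28/81
merge 17/81 + 17/81 → 34/81
merge 19/81 + 28/81 → 47/81
merge 34/81 + 47/81 → 1
L = 7/81 + 17/81 + 28/81 + 34/81 + 47/81 + 1 = 214/81 ≈ 2.642 bits/symbol.

2.642 bits/symbol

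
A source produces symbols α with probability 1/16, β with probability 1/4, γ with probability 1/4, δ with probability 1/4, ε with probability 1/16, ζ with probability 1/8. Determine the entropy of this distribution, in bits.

Each probability is a power of 1/2, so log₂(1/p) is an integer.
H = Σ p·log₂(1/p) = 1/16·4 + 1/4·2 + 1/4·2 + 1/4·2 + 1/16·4 + 1/8·3 = 2.375 bits.

2.375 bits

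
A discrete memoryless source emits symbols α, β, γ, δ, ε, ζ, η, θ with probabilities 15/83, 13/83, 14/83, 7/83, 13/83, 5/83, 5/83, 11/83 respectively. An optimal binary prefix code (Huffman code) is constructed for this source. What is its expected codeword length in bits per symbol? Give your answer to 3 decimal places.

Repeatedly combine the two least-probable nodes; the expected code length is the sum of the merged weights.
merge 5/83 + 5/83 → 10/83
merge 7/83 + 10/83 → 17/83
merge 11/83 + 13/83 → 24/83
merge 13/83 + 14/83 → 27/83
merge 15/83 + 17/83 → 32/83
merge 24/83 + 27/83 → 51/83
merge 32/83 + 51/83 → 1
L = 10/83 + 17/83 + 24/83 + 27/83 + 32/83 + 51/83 + 1 = 244/83 ≈ 2.940 bits/symbol.

2.940 bits/symbol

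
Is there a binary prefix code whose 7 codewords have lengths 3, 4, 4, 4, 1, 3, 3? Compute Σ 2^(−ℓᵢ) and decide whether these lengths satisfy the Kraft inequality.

1.0625; no

With common denominator 2^4 = 16: Σ 2^(−ℓᵢ) = 2/16 + 1/16 + 1/16 + 1/16 + 8/16 + 2/16 + 2/16 = 17/16 = 1.0625.
Kraft's inequality requires Σ ≤ 1; here Σ = 1.0625 > 1, so no such prefix code exists.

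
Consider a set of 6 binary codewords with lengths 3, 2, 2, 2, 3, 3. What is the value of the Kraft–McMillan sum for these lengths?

With common denominator 2^3 = 8: Σ 2^(−ℓᵢ) = 1/8 + 2/8 + 2/8 + 2/8 + 1/8 + 1/8 = 9/8 = 1.125.

1.125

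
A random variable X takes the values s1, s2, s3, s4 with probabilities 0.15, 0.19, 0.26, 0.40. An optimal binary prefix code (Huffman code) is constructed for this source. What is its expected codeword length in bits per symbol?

1.94 bits/symbol

Repeatedly combine the two least-probable nodes; the expected code length is the sum of the merged weights.
merge 3/20 + 19/100 → 17/50
merge 13/50 + 17/50 → 3/5
merge 2/5 + 3/5 → 1
L = 17/50 + 3/5 + 1 = 97/50 = 1.94 bits/symbol.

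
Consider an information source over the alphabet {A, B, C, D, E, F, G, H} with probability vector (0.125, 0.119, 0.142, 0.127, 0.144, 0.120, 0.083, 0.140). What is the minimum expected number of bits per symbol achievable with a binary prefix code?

Repeatedly combine the two least-probable nodes; the expected code length is the sum of the merged weights.
merge 83/1000 + 119/1000 → 101/500
merge 3/25 + 1/8 → 49/200
merge 127/1000 + 7/50 → 267/1000
merge 71/500 + 18/125 → 143/500
merge 101/500 + 49/200 → 447/1000
merge 267/1000 + 143/500 → 553/1000
merge 447/1000 + 553/1000 → 1
L = 101/500 + 49/200 + 267/1000 + 143/500 + 447/1000 + 553/1000 + 1 = 3 bits/symbol.

3 bits/symbol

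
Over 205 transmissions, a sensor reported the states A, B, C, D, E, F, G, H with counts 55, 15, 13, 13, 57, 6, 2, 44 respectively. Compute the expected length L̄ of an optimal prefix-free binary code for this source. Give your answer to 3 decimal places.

Probabilities are the counts divided by 205.
Repeatedly combine the two least-probable nodes; the expected code length is the sum of the merged weights.
merge 2/205 + 6/205 → 8/205
merge 8/205 + 13/205 → 21/205
merge 13/205 + 3/41 → 28/205
merge 21/205 + 28/205 → 49/205
merge 44/205 + 49/205 → 93/205
merge 11/41 + 57/205 → 112/205
merge 93/205 + 112/205 → 1
L = 8/205 + 21/205 + 28/205 + 49/205 + 93/205 + 112/205 + 1 = 516/205 ≈ 2.517 bits/symbol.

2.517 bits/symbol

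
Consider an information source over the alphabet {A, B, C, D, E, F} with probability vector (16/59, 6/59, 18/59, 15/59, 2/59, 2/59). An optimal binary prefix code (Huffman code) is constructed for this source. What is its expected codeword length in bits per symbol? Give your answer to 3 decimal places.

Repeatedly combine the two least-probable nodes; the expected code length is the sum of the merged weights.
merge 2/59 + 2/59 → 4/59
merge 4/59 + 6/59 → 10/59
merge 10/59 + 15/59 → 25/59
merge 16/59 + 18/59 → 34/59
merge 25/59 + 34/59 → 1
L = 4/59 + 10/59 + 25/59 + 34/59 + 1 = 132/59 ≈ 2.237 bits/symbol.

2.237 bits/symbol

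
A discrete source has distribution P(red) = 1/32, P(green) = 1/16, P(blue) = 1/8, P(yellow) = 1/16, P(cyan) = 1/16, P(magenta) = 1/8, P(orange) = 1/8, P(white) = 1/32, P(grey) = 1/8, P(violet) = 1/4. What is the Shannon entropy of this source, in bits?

3.0625 bits

Each probability is a power of 1/2, so log₂(1/p) is an integer.
H = Σ p·log₂(1/p) = 1/32·5 + 1/16·4 + 1/8·3 + 1/16·4 + 1/16·4 + 1/8·3 + 1/8·3 + 1/32·5 + 1/8·3 + 1/4·2 = 3.0625 bits.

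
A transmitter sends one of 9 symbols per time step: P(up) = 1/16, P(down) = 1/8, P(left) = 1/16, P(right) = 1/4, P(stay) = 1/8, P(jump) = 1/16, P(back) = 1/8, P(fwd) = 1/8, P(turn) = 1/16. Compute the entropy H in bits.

3 bits

Each probability is a power of 1/2, so log₂(1/p) is an integer.
H = Σ p·log₂(1/p) = 1/16·4 + 1/8·3 + 1/16·4 + 1/4·2 + 1/8·3 + 1/16·4 + 1/8·3 + 1/8·3 + 1/16·4 = 3 bits.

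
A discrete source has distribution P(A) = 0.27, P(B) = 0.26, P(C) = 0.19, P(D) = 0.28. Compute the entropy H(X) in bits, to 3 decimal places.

H = −Σ pᵢ log₂ pᵢ.
−0.27·log₂(0.27) = 0.5100
−0.26·log₂(0.26) = 0.5053
−0.19·log₂(0.19) = 0.4552
−0.28·log₂(0.28) = 0.5142
Sum ≈ 1.9848 → 1.985 bits.

1.985 bits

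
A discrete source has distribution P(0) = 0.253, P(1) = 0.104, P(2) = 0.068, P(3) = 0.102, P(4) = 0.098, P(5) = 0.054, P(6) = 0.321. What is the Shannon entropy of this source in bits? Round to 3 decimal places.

H = −Σ pᵢ log₂ pᵢ.
−0.253·log₂(0.253) = 0.5016
−0.104·log₂(0.104) = 0.3396
−0.068·log₂(0.068) = 0.2637
−0.102·log₂(0.102) = 0.3359
−0.098·log₂(0.098) = 0.3284
−0.054·log₂(0.054) = 0.2274
−0.321·log₂(0.321) = 0.5262
Sum ≈ 2.5229 → 2.523 bits.

2.523 bits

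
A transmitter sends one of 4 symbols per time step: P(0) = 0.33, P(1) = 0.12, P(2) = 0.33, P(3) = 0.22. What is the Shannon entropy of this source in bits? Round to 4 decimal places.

1.9033 bits

H = −Σ pᵢ log₂ pᵢ.
−0.33·log₂(0.33) = 0.5278
−0.12·log₂(0.12) = 0.3671
−0.33·log₂(0.33) = 0.5278
−0.22·log₂(0.22) = 0.4806
Sum ≈ 1.9033 → 1.9033 bits.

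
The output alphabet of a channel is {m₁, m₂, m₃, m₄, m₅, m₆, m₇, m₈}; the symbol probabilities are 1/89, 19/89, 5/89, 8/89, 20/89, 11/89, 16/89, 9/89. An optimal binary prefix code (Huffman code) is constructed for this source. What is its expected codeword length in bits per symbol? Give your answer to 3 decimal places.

2.787 bits/symbol

Repeatedly combine the two least-probable nodes; the expected code length is the sum of the merged weights.
merge 1/89 + 5/89 → 6/89
merge 6/89 + 8/89 → 14/89
merge 9/89 + 11/89 → 20/89
merge 14/89 + 16/89 → 30/89
merge 19/89 + 20/89 → 39/89
merge 20/89 + 30/89 → 50/89
merge 39/89 + 50/89 → 1
L = 6/89 + 14/89 + 20/89 + 30/89 + 39/89 + 50/89 + 1 = 248/89 ≈ 2.787 bits/symbol.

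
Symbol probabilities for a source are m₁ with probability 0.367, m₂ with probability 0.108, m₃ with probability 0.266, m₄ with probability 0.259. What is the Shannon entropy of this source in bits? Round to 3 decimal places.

1.890 bits

H = −Σ pᵢ log₂ pᵢ.
−0.367·log₂(0.367) = 0.5307
−0.108·log₂(0.108) = 0.3468
−0.266·log₂(0.266) = 0.5082
−0.259·log₂(0.259) = 0.5048
Sum ≈ 1.8905 → 1.890 bits.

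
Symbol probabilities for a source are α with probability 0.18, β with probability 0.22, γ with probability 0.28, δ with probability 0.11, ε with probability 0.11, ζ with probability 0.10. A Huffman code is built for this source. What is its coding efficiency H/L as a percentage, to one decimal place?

98.9%

Entropy H = −Σ p log₂ p ≈ 2.4729 bits.
Huffman merges: 1/10+11/100→21/100; 11/100+9/50→29/100; 21/100+11/50→43/100; 7/25+29/100→57/100; 43/100+57/100→1. L = 5/2 ≈ 2.5000.
Efficiency = H/L = 2.4729/2.5000 = 98.9%.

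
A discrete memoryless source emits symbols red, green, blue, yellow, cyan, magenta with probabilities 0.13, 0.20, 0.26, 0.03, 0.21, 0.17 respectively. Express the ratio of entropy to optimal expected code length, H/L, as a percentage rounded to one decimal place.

Entropy H = −Σ p log₂ p ≈ 2.4115 bits.
Huffman merges: 3/100+13/100→4/25; 4/25+17/100→33/100; 1/5+21/100→41/100; 13/50+33/100→59/100; 41/100+59/100→1. L = 249/100 ≈ 2.4900.
Efficiency = H/L = 2.4115/2.4900 = 96.8%.

96.8%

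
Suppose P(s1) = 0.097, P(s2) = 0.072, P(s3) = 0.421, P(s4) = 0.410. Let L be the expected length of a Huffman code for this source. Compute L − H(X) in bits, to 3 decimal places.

Entropy H = −Σ p log₂ p ≈ 1.6526 bits.
Huffman merges: 9/125+97/1000→169/1000; 169/1000+41/100→579/1000; 421/1000+579/1000→1. L = 437/250 ≈ 1.7480.
L − H = 1.7480 − 1.6526 = 0.095 bits.

0.095 bits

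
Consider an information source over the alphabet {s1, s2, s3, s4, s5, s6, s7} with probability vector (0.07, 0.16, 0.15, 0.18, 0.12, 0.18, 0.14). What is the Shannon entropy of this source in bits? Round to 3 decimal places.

H = −Σ pᵢ log₂ pᵢ.
−0.07·log₂(0.07) = 0.2686
−0.16·log₂(0.16) = 0.4230
−0.15·log₂(0.15) = 0.4105
−0.18·log₂(0.18) = 0.4453
−0.12·log₂(0.12) = 0.3671
−0.18·log₂(0.18) = 0.4453
−0.14·log₂(0.14) = 0.3971
Sum ≈ 2.7569 → 2.757 bits.

2.757 bits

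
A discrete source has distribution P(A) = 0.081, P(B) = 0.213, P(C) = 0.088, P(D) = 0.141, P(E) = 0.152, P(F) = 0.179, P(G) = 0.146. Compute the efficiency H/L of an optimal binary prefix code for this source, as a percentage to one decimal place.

98.6%

Entropy H = −Σ p log₂ p ≈ 2.7387 bits.
Huffman merges: 81/1000+11/125→169/1000; 141/1000+73/500→287/1000; 19/125+169/1000→321/1000; 179/1000+213/1000→49/125; 287/1000+321/1000→76/125; 49/125+76/125→1. L = 2777/1000 ≈ 2.7770.
Efficiency = H/L = 2.7387/2.7770 = 98.6%.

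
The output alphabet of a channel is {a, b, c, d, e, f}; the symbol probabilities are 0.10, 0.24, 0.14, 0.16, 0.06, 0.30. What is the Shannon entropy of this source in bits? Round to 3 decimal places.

2.411 bits

H = −Σ pᵢ log₂ pᵢ.
−0.10·log₂(0.10) = 0.3322
−0.24·log₂(0.24) = 0.4941
−0.14·log₂(0.14) = 0.3971
−0.16·log₂(0.16) = 0.4230
−0.06·log₂(0.06) = 0.2435
−0.30·log₂(0.30) = 0.5211
Sum ≈ 2.4111 → 2.411 bits.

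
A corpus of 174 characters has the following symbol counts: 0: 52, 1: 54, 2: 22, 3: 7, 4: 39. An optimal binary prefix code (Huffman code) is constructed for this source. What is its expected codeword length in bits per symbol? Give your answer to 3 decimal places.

Probabilities are the counts divided by 174.
Repeatedly combine the two least-probable nodes; the expected code length is the sum of the merged weights.
merge 7/174 + 11/87 → 1/6
merge 1/6 + 13/58 → 34/87
merge 26/87 + 9/29 → 53/87
merge 34/87 + 53/87 → 1
L = 1/6 + 34/87 + 53/87 + 1 = 13/6 ≈ 2.167 bits/symbol.

2.167 bits/symbol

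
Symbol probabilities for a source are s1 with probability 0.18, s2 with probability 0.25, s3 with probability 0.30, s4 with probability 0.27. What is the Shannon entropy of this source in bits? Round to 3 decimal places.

1.976 bits

H = −Σ pᵢ log₂ pᵢ.
−0.18·log₂(0.18) = 0.4453
−0.25·log₂(0.25) = 0.5000
−0.30·log₂(0.30) = 0.5211
−0.27·log₂(0.27) = 0.5100
Sum ≈ 1.9764 → 1.976 bits.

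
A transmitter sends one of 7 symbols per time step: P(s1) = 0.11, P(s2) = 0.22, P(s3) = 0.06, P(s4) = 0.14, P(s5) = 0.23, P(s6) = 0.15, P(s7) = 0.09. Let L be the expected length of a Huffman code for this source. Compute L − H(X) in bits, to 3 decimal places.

0.018 bits

Entropy H = −Σ p log₂ p ≈ 2.6824 bits.
Huffman merges: 3/50+9/100→3/20; 11/100+7/50→1/4; 3/20+3/20→3/10; 11/50+23/100→9/20; 1/4+3/10→11/20; 9/20+11/20→1. L = 27/10 ≈ 2.7000.
L − H = 2.7000 − 2.6824 = 0.018 bits.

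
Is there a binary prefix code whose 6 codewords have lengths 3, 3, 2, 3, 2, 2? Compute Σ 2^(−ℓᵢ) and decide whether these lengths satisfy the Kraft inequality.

With common denominator 2^3 = 8: Σ 2^(−ℓᵢ) = 1/8 + 1/8 + 2/8 + 1/8 + 2/8 + 2/8 = 9/8 = 1.125.
Kraft's inequality requires Σ ≤ 1; here Σ = 1.125 > 1, so no such prefix code exists.

1.125; no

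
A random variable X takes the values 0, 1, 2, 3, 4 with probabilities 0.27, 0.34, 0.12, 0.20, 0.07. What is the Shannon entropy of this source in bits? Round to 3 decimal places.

H = −Σ pᵢ log₂ pᵢ.
−0.27·log₂(0.27) = 0.5100
−0.34·log₂(0.34) = 0.5292
−0.12·log₂(0.12) = 0.3671
−0.20·log₂(0.20) = 0.4644
−0.07·log₂(0.07) = 0.2686
Sum ≈ 2.1392 → 2.139 bits.

2.139 bits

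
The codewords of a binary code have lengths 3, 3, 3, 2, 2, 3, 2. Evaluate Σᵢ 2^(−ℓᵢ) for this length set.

1.25

With common denominator 2^3 = 8: Σ 2^(−ℓᵢ) = 1/8 + 1/8 + 1/8 + 2/8 + 2/8 + 1/8 + 2/8 = 10/8 = 1.25.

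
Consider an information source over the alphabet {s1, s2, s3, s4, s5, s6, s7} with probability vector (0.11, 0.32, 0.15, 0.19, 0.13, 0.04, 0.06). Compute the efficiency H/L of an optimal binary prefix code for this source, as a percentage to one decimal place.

Entropy H = −Σ p log₂ p ≈ 2.5540 bits.
Huffman merges: 1/25+3/50→1/10; 1/10+11/100→21/100; 13/100+3/20→7/25; 19/100+21/100→2/5; 7/25+8/25→3/5; 2/5+3/5→1. L = 259/100 ≈ 2.5900.
Efficiency = H/L = 2.5540/2.5900 = 98.6%.

98.6%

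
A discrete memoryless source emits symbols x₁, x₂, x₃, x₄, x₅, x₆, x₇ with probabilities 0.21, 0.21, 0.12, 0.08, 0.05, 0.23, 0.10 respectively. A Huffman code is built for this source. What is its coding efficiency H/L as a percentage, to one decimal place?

Entropy H = −Σ p log₂ p ≈ 2.6402 bits.
Huffman merges: 1/20+2/25→13/100; 1/10+3/25→11/50; 13/100+21/100→17/50; 21/100+11/50→43/100; 23/100+17/50→57/100; 43/100+57/100→1. L = 269/100 ≈ 2.6900.
Efficiency = H/L = 2.6402/2.6900 = 98.1%.

98.1%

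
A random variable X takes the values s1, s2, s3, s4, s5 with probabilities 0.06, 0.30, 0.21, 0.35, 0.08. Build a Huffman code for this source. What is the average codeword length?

2.14 bits/symbol

Repeatedly combine the two least-probable nodes; the expected code length is the sum of the merged weights.
merge 3/50 + 2/25 → 7/50
merge 7/50 + 21/100 → 7/20
merge 3/10 + 7/20 → 13/20
merge 7/20 + 13/20 → 1
L = 7/50 + 7/20 + 13/20 + 1 = 107/50 = 2.14 bits/symbol.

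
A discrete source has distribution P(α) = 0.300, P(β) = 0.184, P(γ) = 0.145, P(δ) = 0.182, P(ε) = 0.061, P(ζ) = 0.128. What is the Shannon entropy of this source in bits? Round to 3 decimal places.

H = −Σ pᵢ log₂ pᵢ.
−0.300·log₂(0.300) = 0.5211
−0.184·log₂(0.184) = 0.4494
−0.145·log₂(0.145) = 0.4040
−0.182·log₂(0.182) = 0.4474
−0.061·log₂(0.061) = 0.2461
−0.128·log₂(0.128) = 0.3796
Sum ≈ 2.4475 → 2.448 bits.

2.448 bits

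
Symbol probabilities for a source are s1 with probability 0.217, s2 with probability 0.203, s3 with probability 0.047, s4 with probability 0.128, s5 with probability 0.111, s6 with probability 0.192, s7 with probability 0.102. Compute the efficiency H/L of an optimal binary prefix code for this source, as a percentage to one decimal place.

98.1%

Entropy H = −Σ p log₂ p ≈ 2.6773 bits.
Huffman merges: 47/1000+51/500→149/1000; 111/1000+16/125→239/1000; 149/1000+24/125→341/1000; 203/1000+217/1000→21/50; 239/1000+341/1000→29/50; 21/50+29/50→1. L = 2729/1000 ≈ 2.7290.
Efficiency = H/L = 2.6773/2.7290 = 98.1%.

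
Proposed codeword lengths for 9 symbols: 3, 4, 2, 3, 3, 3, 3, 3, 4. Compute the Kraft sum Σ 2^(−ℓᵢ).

With common denominator 2^4 = 16: Σ 2^(−ℓᵢ) = 2/16 + 1/16 + 4/16 + 2/16 + 2/16 + 2/16 + 2/16 + 2/16 + 1/16 = 18/16 = 1.125.

1.125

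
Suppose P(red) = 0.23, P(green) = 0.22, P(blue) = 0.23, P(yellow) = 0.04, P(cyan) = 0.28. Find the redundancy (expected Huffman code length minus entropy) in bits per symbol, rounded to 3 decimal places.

Entropy H = −Σ p log₂ p ≈ 2.1559 bits.
Huffman merges: 1/25+11/50→13/50; 23/100+23/100→23/50; 13/50+7/25→27/50; 23/50+27/50→1. L = 113/50 ≈ 2.2600.
L − H = 2.2600 − 2.1559 = 0.104 bits.

0.104 bits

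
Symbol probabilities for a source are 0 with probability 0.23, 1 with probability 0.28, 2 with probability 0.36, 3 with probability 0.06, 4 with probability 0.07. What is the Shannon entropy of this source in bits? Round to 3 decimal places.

H = −Σ pᵢ log₂ pᵢ.
−0.23·log₂(0.23) = 0.4877
−0.28·log₂(0.28) = 0.5142
−0.36·log₂(0.36) = 0.5306
−0.06·log₂(0.06) = 0.2435
−0.07·log₂(0.07) = 0.2686
Sum ≈ 2.0446 → 2.045 bits.

2.045 bits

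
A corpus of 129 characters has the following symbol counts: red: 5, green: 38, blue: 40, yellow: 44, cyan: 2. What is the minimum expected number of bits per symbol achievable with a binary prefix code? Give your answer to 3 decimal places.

Probabilities are the counts divided by 129.
Repeatedly combine the two least-probable nodes; the expected code length is the sum of the merged weights.
merge 2/129 + 5/129 → 7/129
merge 7/129 + 38/129 → 15/43
merge 40/129 + 44/129 → 28/43
merge 15/43 + 28/43 → 1
L = 7/129 + 15/43 + 28/43 + 1 = 265/129 ≈ 2.054 bits/symbol.

2.054 bits/symbol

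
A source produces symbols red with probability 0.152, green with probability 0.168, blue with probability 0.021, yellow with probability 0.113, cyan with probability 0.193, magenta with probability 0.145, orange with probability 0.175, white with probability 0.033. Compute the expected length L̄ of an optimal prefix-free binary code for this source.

Repeatedly combine the two least-probable nodes; the expected code length is the sum of the merged weights.
merge 21/1000 + 33/1000 → 27/500
merge 27/500 + 113/1000 → 167/1000
merge 29/200 + 19/125 → 297/1000
merge 167/1000 + 21/125 → 67/200
merge 7/40 + 193/1000 → 46/125
merge 297/1000 + 67/200 → 79/125
merge 46/125 + 79/125 → 1
L = 27/500 + 167/1000 + 297/1000 + 67/200 + 46/125 + 79/125 + 1 = 2853/1000 = 2.853 bits/symbol.

2.853 bits/symbol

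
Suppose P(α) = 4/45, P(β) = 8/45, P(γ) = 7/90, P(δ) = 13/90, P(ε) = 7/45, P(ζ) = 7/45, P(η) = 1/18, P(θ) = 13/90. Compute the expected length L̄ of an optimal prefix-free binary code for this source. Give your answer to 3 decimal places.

2.956 bits/symbol

Repeatedly combine the two least-probable nodes; the expected code length is the sum of the merged weights.
merge 1/18 + 7/90 → 2/15
merge 4/45 + 2/15 → 2/9
merge 13/90 + 13/90 → 13/45
merge 7/45 + 7/45 → 14/45
merge 8/45 + 2/9 → 2/5
merge 13/45 + 14/45 → 3/5
merge 2/5 + 3/5 → 1
L = 2/15 + 2/9 + 13/45 + 14/45 + 2/5 + 3/5 + 1 = 133/45 ≈ 2.956 bits/symbol.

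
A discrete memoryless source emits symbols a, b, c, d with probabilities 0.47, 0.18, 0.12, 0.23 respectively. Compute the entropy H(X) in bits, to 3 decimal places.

H = −Σ pᵢ log₂ pᵢ.
−0.47·log₂(0.47) = 0.5120
−0.18·log₂(0.18) = 0.4453
−0.12·log₂(0.12) = 0.3671
−0.23·log₂(0.23) = 0.4877
Sum ≈ 1.8120 → 1.812 bits.

1.812 bits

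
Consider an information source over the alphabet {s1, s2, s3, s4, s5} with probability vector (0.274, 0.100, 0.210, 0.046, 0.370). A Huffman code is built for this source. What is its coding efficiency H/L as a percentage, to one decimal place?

Entropy H = −Σ p log₂ p ≈ 2.0519 bits.
Huffman merges: 23/500+1/10→73/500; 73/500+21/100→89/250; 137/500+89/250→63/100; 37/100+63/100→1. L = 533/250 ≈ 2.1320.
Efficiency = H/L = 2.0519/2.1320 = 96.2%.

96.2%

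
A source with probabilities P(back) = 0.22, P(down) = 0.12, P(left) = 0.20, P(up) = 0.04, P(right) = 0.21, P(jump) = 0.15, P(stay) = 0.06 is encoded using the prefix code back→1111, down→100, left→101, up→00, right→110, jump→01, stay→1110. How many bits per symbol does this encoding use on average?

L̄ = Σ pᵢ·ℓᵢ = 0.22·4 + 0.12·3 + 0.20·3 + 0.04·2 + 0.21·3 + 0.15·2 + 0.06·4 = 3.09 bits/symbol.

3.09 bits/symbol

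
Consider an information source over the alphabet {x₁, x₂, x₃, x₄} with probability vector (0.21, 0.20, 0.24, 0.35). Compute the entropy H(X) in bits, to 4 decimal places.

1.9614 bits

H = −Σ pᵢ log₂ pᵢ.
−0.21·log₂(0.21) = 0.4728
−0.20·log₂(0.20) = 0.4644
−0.24·log₂(0.24) = 0.4941
−0.35·log₂(0.35) = 0.5301
Sum ≈ 1.9614 → 1.9614 bits.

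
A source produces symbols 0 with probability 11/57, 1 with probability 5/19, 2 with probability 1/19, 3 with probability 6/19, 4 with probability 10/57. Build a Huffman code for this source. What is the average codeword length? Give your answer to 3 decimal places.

2.228 bits/symbol

Repeatedly combine the two least-probable nodes; the expected code length is the sum of the merged weights.
merge 1/19 + 10/57 → 13/57
merge 11/57 + 13/57 → 8/19
merge 5/19 + 6/19 → 11/19
merge 8/19 + 11/19 → 1
L = 13/57 + 8/19 + 11/19 + 1 = 127/57 ≈ 2.228 bits/symbol.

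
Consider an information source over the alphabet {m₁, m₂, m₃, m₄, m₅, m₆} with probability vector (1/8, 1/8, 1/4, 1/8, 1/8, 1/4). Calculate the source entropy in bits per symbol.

2.5 bits

Each probability is a power of 1/2, so log₂(1/p) is an integer.
H = Σ p·log₂(1/p) = 1/8·3 + 1/8·3 + 1/4·2 + 1/8·3 + 1/8·3 + 1/4·2 = 2.5 bits.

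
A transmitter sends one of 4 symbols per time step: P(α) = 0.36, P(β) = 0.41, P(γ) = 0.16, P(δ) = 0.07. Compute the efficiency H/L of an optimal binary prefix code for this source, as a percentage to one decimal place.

96.1%

Entropy H = −Σ p log₂ p ≈ 1.7496 bits.
Huffman merges: 7/100+4/25→23/100; 23/100+9/25→59/100; 41/100+59/100→1. L = 91/50 ≈ 1.8200.
Efficiency = H/L = 1.7496/1.8200 = 96.1%.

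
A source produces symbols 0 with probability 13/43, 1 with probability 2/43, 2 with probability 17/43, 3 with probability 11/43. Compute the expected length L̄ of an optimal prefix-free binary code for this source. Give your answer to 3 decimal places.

1.907 bits/symbol

Repeatedly combine the two least-probable nodes; the expected code length is the sum of the merged weights.
merge 2/43 + 11/43 → 13/43
merge 13/43 + 13/43 → 26/43
merge 17/43 + 26/43 → 1
L = 13/43 + 26/43 + 1 = 82/43 ≈ 1.907 bits/symbol.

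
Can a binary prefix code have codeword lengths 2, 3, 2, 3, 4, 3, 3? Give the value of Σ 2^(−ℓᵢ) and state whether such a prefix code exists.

1.0625; no

With common denominator 2^4 = 16: Σ 2^(−ℓᵢ) = 4/16 + 2/16 + 4/16 + 2/16 + 1/16 + 2/16 + 2/16 = 17/16 = 1.0625.
Kraft's inequality requires Σ ≤ 1; here Σ = 1.0625 > 1, so no such prefix code exists.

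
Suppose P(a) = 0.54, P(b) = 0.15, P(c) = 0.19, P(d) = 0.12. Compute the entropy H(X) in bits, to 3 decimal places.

H = −Σ pᵢ log₂ pᵢ.
−0.54·log₂(0.54) = 0.4800
−0.15·log₂(0.15) = 0.4105
−0.19·log₂(0.19) = 0.4552
−0.12·log₂(0.12) = 0.3671
Sum ≈ 1.7129 → 1.713 bits.

1.713 bits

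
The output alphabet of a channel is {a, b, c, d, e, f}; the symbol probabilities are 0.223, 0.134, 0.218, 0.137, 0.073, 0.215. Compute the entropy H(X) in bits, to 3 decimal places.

2.496 bits

H = −Σ pᵢ log₂ pᵢ.
−0.223·log₂(0.223) = 0.4828
−0.134·log₂(0.134) = 0.3886
−0.218·log₂(0.218) = 0.4791
−0.137·log₂(0.137) = 0.3929
−0.073·log₂(0.073) = 0.2756
−0.215·log₂(0.215) = 0.4768
Sum ≈ 2.4957 → 2.496 bits.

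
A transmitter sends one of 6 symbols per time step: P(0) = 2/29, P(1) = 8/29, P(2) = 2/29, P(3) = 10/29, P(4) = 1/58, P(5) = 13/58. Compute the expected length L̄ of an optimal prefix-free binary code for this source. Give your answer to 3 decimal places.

2.241 bits/symbol

Repeatedly combine the two least-probable nodes; the expected code length is the sum of the merged weights.
merge 1/58 + 2/29 → 5/58
merge 2/29 + 5/58 → 9/58
merge 9/58 + 13/58 → 11/29
merge 8/29 + 10/29 → 18/29
merge 11/29 + 18/29 → 1
L = 5/58 + 9/58 + 11/29 + 18/29 + 1 = 65/29 ≈ 2.241 bits/symbol.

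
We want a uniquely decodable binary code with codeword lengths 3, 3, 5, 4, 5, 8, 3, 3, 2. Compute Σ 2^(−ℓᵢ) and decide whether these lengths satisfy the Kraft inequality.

With common denominator 2^8 = 256: Σ 2^(−ℓᵢ) = 32/256 + 32/256 + 8/256 + 16/256 + 8/256 + 1/256 + 32/256 + 32/256 + 64/256 = 225/256 = 0.87890625.
Kraft's inequality requires Σ ≤ 1; here Σ = 0.87890625 ≤ 1, so such a prefix code exists.

0.87890625; yes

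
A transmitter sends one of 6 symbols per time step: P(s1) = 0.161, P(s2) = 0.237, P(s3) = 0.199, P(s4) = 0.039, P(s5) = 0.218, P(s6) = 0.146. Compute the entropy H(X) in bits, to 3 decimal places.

2.447 bits

H = −Σ pᵢ log₂ pᵢ.
−0.161·log₂(0.161) = 0.4242
−0.237·log₂(0.237) = 0.4923
−0.199·log₂(0.199) = 0.4635
−0.039·log₂(0.039) = 0.1825
−0.218·log₂(0.218) = 0.4791
−0.146·log₂(0.146) = 0.4053
Sum ≈ 2.4469 → 2.447 bits.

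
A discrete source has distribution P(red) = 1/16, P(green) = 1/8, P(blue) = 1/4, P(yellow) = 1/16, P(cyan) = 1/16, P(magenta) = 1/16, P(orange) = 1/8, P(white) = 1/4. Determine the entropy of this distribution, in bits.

2.75 bits

Each probability is a power of 1/2, so log₂(1/p) is an integer.
H = Σ p·log₂(1/p) = 1/16·4 + 1/8·3 + 1/4·2 + 1/16·4 + 1/16·4 + 1/16·4 + 1/8·3 + 1/4·2 = 2.75 bits.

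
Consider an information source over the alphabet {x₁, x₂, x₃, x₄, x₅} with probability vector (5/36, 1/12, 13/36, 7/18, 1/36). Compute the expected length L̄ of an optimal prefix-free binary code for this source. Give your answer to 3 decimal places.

Repeatedly combine the two least-probable nodes; the expected code length is the sum of the merged weights.
merge 1/36 + 1/12 → 1/9
merge 1/9 + 5/36 → 1/4
merge 1/4 + 13/36 → 11/18
merge 7/18 + 11/18 → 1
L = 1/9 + 1/4 + 11/18 + 1 = 71/36 ≈ 1.972 bits/symbol.

1.972 bits/symbol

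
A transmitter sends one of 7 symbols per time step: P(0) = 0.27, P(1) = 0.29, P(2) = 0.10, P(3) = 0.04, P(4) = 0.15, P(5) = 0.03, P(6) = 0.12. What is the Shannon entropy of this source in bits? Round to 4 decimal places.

H = −Σ pᵢ log₂ pᵢ.
−0.27·log₂(0.27) = 0.5100
−0.29·log₂(0.29) = 0.5179
−0.10·log₂(0.10) = 0.3322
−0.04·log₂(0.04) = 0.1858
−0.15·log₂(0.15) = 0.4105
−0.03·log₂(0.03) = 0.1518
−0.12·log₂(0.12) = 0.3671
Sum ≈ 2.4753 → 2.4753 bits.

2.4753 bits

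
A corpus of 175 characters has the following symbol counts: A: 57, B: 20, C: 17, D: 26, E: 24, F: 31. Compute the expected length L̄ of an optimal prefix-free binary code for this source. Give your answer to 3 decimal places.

Probabilities are the counts divided by 175.
Repeatedly combine the two least-probable nodes; the expected code length is the sum of the merged weights.
merge 17/175 + 4/35 → 37/175
merge 24/175 + 26/175 → 2/7
merge 31/175 + 37/175 → 68/175
merge 2/7 + 57/175 → 107/175
merge 68/175 + 107/175 → 1
L = 37/175 + 2/7 + 68/175 + 107/175 + 1 = 437/175 ≈ 2.497 bits/symbol.

2.497 bits/symbol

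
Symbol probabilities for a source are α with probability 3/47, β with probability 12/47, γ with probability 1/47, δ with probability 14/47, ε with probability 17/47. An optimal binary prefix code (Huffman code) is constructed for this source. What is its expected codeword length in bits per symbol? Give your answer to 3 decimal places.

Repeatedly combine the two least-probable nodes; the expected code length is the sum of the merged weights.
merge 1/47 + 3/47 → 4/47
merge 4/47 + 12/47 → 16/47
merge 14/47 + 16/47 → 30/47
merge 17/47 + 30/47 → 1
L = 4/47 + 16/47 + 30/47 + 1 = 97/47 ≈ 2.064 bits/symbol.

2.064 bits/symbol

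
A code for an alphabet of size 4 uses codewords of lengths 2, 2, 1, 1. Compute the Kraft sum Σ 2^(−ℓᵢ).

1.5

With common denominator 2^2 = 4: Σ 2^(−ℓᵢ) = 1/4 + 1/4 + 2/4 + 2/4 = 6/4 = 1.5.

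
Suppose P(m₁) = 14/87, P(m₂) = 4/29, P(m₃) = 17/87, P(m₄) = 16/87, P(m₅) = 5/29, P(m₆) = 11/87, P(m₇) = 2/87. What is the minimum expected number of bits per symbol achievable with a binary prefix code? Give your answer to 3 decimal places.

Repeatedly combine the two least-probable nodes; the expected code length is the sum of the merged weights.
merge 2/87 + 11/87 → 13/87
merge 4/29 + 13/87 → 25/87
merge 14/87 + 5/29 → 1/3
merge 16/87 + 17/87 → 11/29
merge 25/87 + 1/3 → 18/29
merge 11/29 + 18/29 → 1
L = 13/87 + 25/87 + 1/3 + 11/29 + 18/29 + 1 = 241/87 ≈ 2.770 bits/symbol.

2.770 bits/symbol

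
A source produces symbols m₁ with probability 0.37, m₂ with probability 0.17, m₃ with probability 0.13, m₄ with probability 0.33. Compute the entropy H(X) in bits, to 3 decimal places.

1.876 bits

H = −Σ pᵢ log₂ pᵢ.
−0.37·log₂(0.37) = 0.5307
−0.17·log₂(0.17) = 0.4346
−0.13·log₂(0.13) = 0.3826
−0.33·log₂(0.33) = 0.5278
Sum ≈ 1.8758 → 1.876 bits.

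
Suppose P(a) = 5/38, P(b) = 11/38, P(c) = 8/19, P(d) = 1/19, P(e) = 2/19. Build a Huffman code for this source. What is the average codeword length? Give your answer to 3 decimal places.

Repeatedly combine the two least-probable nodes; the expected code length is the sum of the merged weights.
merge 1/19 + 2/19 → 3/19
merge 5/38 + 3/19 → 11/38
merge 11/38 + 11/38 → 11/19
merge 8/19 + 11/19 → 1
L = 3/19 + 11/38 + 11/19 + 1 = 77/38 ≈ 2.026 bits/symbol.

2.026 bits/symbol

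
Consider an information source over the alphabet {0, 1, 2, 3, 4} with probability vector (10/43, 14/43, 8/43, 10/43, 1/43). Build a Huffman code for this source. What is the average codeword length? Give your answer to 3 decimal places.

2.209 bits/symbol

Repeatedly combine the two least-probable nodes; the expected code length is the sum of the merged weights.
merge 1/43 + 8/43 → 9/43
merge 9/43 + 10/43 → 19/43
merge 10/43 + 14/43 → 24/43
merge 19/43 + 24/43 → 1
L = 9/43 + 19/43 + 24/43 + 1 = 95/43 ≈ 2.209 bits/symbol.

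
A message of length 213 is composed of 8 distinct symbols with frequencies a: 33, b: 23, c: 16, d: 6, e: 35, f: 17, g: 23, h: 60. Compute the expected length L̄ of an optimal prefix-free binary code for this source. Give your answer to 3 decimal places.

Probabilities are the counts divided by 213.
Repeatedly combine the two least-probable nodes; the expected code length is the sum of the merged weights.
merge 2/71 + 16/213 → 22/213
merge 17/213 + 22/213 → 13/71
merge 23/213 + 23/213 → 46/213
merge 11/71 + 35/213 → 68/213
merge 13/71 + 46/213 → 85/213
merge 20/71 + 68/213 → 128/213
merge 85/213 + 128/213 → 1
L = 22/213 + 13/71 + 46/213 + 68/213 + 85/213 + 128/213 + 1 = 601/213 ≈ 2.822 bits/symbol.

2.822 bits/symbol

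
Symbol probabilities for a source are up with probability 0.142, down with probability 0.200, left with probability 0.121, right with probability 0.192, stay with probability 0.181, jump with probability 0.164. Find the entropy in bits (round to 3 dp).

2.564 bits

H = −Σ pᵢ log₂ pᵢ.
−0.142·log₂(0.142) = 0.3999
−0.200·log₂(0.200) = 0.4644
−0.121·log₂(0.121) = 0.3687
−0.192·log₂(0.192) = 0.4571
−0.181·log₂(0.181) = 0.4463
−0.164·log₂(0.164) = 0.4278
Sum ≈ 2.5641 → 2.564 bits.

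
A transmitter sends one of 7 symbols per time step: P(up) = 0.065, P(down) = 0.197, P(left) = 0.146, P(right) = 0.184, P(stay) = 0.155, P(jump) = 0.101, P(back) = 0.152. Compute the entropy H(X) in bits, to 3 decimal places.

H = −Σ pᵢ log₂ pᵢ.
−0.065·log₂(0.065) = 0.2563
−0.197·log₂(0.197) = 0.4617
−0.146·log₂(0.146) = 0.4053
−0.184·log₂(0.184) = 0.4494
−0.155·log₂(0.155) = 0.4169
−0.101·log₂(0.101) = 0.3341
−0.152·log₂(0.152) = 0.4131
Sum ≈ 2.7368 → 2.737 bits.

2.737 bits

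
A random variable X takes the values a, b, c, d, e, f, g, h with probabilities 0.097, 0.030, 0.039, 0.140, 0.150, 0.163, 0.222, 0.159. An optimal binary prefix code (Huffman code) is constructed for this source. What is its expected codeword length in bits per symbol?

Repeatedly combine the two least-probable nodes; the expected code length is the sum of the merged weights.
merge 3/100 + 39/1000 → 69/1000
merge 69/1000 + 97/1000 → 83/500
merge 7/50 + 3/20 → 29/100
merge 159/1000 + 163/1000 → 161/500
merge 83/500 + 111/500 → 97/250
merge 29/100 + 161/500 → 153/250
merge 97/250 + 153/250 → 1
L = 69/1000 + 83/500 + 29/100 + 161/500 + 97/250 + 153/250 + 1 = 2847/1000 = 2.847 bits/symbol.

2.847 bits/symbol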